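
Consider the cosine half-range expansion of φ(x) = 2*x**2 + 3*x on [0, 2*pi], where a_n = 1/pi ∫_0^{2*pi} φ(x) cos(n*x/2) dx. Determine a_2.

a_2 = 1/pi ∫_0^{2*pi} (2*x**2 + 3*x) cos(x) dx.
Integrating by parts twice (tabular method), an antiderivative of (2*x**2 + 3*x) cos(x) is 2*x**2*sin(x) + 3*x*sin(x) + 4*x*cos(x) - 4*sin(x) + 3*cos(x); evaluating from 0 to 2*pi: ∫_{0}^{2*pi} (2*x**2 + 3*x) cos(x) dx = (3 + 8*pi) - (3) = 8*pi.
Hence a_2 = (1/pi)·(8*pi) = 8.

8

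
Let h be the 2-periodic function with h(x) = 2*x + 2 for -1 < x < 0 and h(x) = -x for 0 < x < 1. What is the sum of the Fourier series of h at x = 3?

-1/2

x = 3 differs from x = 1 by 1 full period(s), and the series is 2-periodic.
At x = 1 the one-sided limits are h(1^-) = -1 and h(1^+) = 0.
By Dirichlet's theorem the series converges to their average, [(-1) + (0)]/2 = -1/2.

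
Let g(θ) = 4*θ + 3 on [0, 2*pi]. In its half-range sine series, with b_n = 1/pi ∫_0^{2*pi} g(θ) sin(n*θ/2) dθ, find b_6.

b_6 = 1/pi ∫_0^{2*pi} (4*θ + 3) sin(3*θ) dθ.
Integrating by parts (boundary term plus one more integral), an antiderivative of (4*θ + 3) sin(3*θ) is -4*θ*cos(3*θ)/3 + 4*sin(3*θ)/9 - cos(3*θ); evaluating from 0 to 2*pi: ∫_{0}^{2*pi} (4*θ + 3) sin(3*θ) dθ = (-8*pi/3 - 1) - (-1) = -8*pi/3.
Hence b_6 = (1/pi)·(-8*pi/3) = -8/3.

-8/3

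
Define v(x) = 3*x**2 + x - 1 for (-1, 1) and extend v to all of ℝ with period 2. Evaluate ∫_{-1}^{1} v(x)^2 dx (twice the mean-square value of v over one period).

34/15

∫_{-1}^{1} v(x)^2 dx = 34/15.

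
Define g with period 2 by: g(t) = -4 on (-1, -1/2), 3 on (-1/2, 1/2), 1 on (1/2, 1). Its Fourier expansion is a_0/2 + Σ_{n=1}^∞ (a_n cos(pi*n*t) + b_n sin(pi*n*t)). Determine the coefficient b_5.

b_5 = ∫_{-1}^{1} g(t) sin(5*pi*t) dt.
Split the integral at the breakpoints.
Directly, an antiderivative of (-4) sin(5*pi*t) is 4*cos(5*pi*t)/(5*pi); evaluating from -1 to -1/2: ∫_{-1}^{-1/2} (-4) sin(5*pi*t) dt = (0) - (-4/(5*pi)) = 4/(5*pi).
Directly, an antiderivative of (3) sin(5*pi*t) is -3*cos(5*pi*t)/(5*pi); evaluating from -1/2 to 1/2: ∫_{-1/2}^{1/2} (3) sin(5*pi*t) dt = (0) - (0) = 0.
Directly, an antiderivative of (1) sin(5*pi*t) is -cos(5*pi*t)/(5*pi); evaluating from 1/2 to 1: ∫_{1/2}^{1} (1) sin(5*pi*t) dt = (1/(5*pi)) - (0) = 1/(5*pi).
Summing the pieces gives b_5 = 1/pi.

1/pi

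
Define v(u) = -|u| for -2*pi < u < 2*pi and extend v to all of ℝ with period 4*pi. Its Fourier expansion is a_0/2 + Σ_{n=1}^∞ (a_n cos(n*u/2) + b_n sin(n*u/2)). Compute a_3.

a_3 = (1/(2*pi)) ∫_{-2*pi}^{2*pi} v(u) cos(3*u/2) du.
v is even and cos(3*u/2) is even, so the integrand is even and a_3 = 1/pi ∫_0^{2*pi} v(u) cos(3*u/2) du.
Integrating by parts (boundary term plus one more integral), an antiderivative of (-u) cos(3*u/2) is -2*u*sin(3*u/2)/3 - 4*cos(3*u/2)/9; evaluating from 0 to 2*pi: ∫_{0}^{2*pi} (-u) cos(3*u/2) du = (4/9) - (-4/9) = 8/9.
Hence a_3 = (1/pi)·(8/9) = 8/(9*pi).

8/(9*pi)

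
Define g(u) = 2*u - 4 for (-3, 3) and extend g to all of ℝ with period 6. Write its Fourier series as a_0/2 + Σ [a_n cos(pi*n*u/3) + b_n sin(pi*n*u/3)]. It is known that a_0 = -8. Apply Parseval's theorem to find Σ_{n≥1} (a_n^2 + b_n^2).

Parseval: a_0^2/2 + Σ_{n≥1} (a_n^2+b_n^2) = 1/3 ∫_{-3}^{3} g(u)^2 du = 56.
Subtract a_0^2/2 = 32: Σ (a_n^2+b_n^2) = 24.

24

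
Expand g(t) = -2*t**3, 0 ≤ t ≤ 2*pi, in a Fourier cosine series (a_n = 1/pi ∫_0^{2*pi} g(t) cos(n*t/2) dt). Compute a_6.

a_6 = 1/pi ∫_0^{2*pi} (-2*t**3) cos(3*t) dt.
Integrating by parts three times (tabular method), an antiderivative of (-2*t**3) cos(3*t) is -2*t**3*sin(3*t)/3 - 2*t**2*cos(3*t)/3 + 4*t*sin(3*t)/9 + 4*cos(3*t)/27; evaluating from 0 to 2*pi: ∫_{0}^{2*pi} (-2*t**3) cos(3*t) dt = (4/27 - 8*pi**2/3) - (4/27) = -8*pi**2/3.
Hence a_6 = (1/pi)·(-8*pi**2/3) = -8*pi/3.

-8*pi/3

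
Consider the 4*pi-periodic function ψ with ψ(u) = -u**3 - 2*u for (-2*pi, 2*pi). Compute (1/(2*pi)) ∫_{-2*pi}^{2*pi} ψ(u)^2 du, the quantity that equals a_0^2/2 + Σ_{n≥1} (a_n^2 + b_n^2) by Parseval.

(1/(2*pi)) ∫_{-2*pi}^{2*pi} ψ(u)^2 du = (1/(2*pi)) · (64*pi**3*(35 + 84*pi**2 + 60*pi**4)/105) = 32*pi**2*(35 + 84*pi**2 + 60*pi**4)/105.

32*pi**2*(35 + 84*pi**2 + 60*pi**4)/105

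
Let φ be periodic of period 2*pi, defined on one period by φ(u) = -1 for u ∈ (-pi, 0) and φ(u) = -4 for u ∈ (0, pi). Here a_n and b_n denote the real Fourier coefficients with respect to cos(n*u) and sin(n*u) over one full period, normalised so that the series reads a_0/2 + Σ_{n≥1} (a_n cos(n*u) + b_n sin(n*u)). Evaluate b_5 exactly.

-6/(5*pi)

b_5 = 1/pi ∫_{-pi}^{pi} φ(u) sin(5*u) du.
Split the integral at the breakpoints.
Directly, an antiderivative of (-1) sin(5*u) is cos(5*u)/5; evaluating from -pi to 0: ∫_{-pi}^{0} (-1) sin(5*u) du = (1/5) - (-1/5) = 2/5.
Directly, an antiderivative of (-4) sin(5*u) is 4*cos(5*u)/5; evaluating from 0 to pi: ∫_{0}^{pi} (-4) sin(5*u) du = (-4/5) - (4/5) = -8/5.
Summing the pieces and multiplying by (1/pi) gives b_5 = -6/(5*pi).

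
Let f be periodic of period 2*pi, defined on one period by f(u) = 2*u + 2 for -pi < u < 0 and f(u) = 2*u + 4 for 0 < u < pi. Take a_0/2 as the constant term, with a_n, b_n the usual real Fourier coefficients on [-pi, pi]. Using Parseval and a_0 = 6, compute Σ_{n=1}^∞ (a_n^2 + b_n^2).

2 + 4*pi + 8*pi**2/3

Parseval: a_0^2/2 + Σ_{n≥1} (a_n^2+b_n^2) = 1/pi ∫_{-pi}^{pi} f(u)^2 du = 4*pi + 20 + 8*pi**2/3.
Subtract a_0^2/2 = 18: Σ (a_n^2+b_n^2) = 2 + 4*pi + 8*pi**2/3.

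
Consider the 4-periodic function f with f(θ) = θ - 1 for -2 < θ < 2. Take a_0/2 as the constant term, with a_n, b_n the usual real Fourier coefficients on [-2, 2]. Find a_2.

a_2 = 1/2 ∫_{-2}^{2} f(θ) cos(pi*θ) dθ.
Integrating by parts (boundary term plus one more integral), an antiderivative of (θ - 1) cos(pi*θ) is θ*sin(pi*θ)/pi - sin(pi*θ)/pi + cos(pi*θ)/pi**2; evaluating from -2 to 2: ∫_{-2}^{2} (θ - 1) cos(pi*θ) dθ = (pi**(-2)) - (pi**(-2)) = 0.
Hence a_2 = (1/2)·(0) = 0.

0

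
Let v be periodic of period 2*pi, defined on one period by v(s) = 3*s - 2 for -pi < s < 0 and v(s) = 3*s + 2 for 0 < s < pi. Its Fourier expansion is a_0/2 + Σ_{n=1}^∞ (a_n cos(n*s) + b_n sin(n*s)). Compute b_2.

-3

b_2 = 1/pi ∫_{-pi}^{pi} v(s) sin(2*s) ds.
v is odd and sin(2*s) is odd, so the integrand is even and b_2 = 2/pi ∫_0^{pi} v(s) sin(2*s) ds.
Integrating by parts (boundary term plus one more integral), an antiderivative of (3*s + 2) sin(2*s) is -3*s*cos(2*s)/2 + 3*sin(2*s)/4 - cos(2*s); evaluating from 0 to pi: ∫_{0}^{pi} (3*s + 2) sin(2*s) ds = (-3*pi/2 - 1) - (-1) = -3*pi/2.
Hence b_2 = (2/pi)·(-3*pi/2) = -3.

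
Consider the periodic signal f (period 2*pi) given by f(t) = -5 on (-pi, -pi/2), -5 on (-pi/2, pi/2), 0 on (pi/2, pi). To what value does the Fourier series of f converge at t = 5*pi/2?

t = 5*pi/2 differs from t = pi/2 by 1 full period(s), and the series is 2*pi-periodic.
At t = pi/2 the one-sided limits are f(pi/2^-) = -5 and f(pi/2^+) = 0.
By Dirichlet's theorem the series converges to their average, [(-5) + (0)]/2 = -5/2.

-5/2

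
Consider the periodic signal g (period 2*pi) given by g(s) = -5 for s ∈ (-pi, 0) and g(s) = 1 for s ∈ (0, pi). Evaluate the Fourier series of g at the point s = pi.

-2

At s = pi the one-sided limits are g(pi^-) = 1 and g(pi^+) = -5.
By Dirichlet's theorem the series converges to their average, [(1) + (-5)]/2 = -2.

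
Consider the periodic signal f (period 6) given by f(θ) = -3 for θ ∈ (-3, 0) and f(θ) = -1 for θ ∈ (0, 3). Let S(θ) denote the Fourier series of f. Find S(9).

-2

θ = 9 differs from θ = 3 by 1 full period(s), and the series is 6-periodic.
At θ = 3 the one-sided limits are f(3^-) = -1 and f(3^+) = -3.
By Dirichlet's theorem the series converges to their average, [(-1) + (-3)]/2 = -2.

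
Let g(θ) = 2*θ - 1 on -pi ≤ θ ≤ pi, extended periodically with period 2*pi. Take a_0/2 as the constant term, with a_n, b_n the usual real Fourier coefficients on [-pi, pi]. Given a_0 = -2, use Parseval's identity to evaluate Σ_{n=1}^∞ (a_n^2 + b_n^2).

8*pi**2/3

Parseval: a_0^2/2 + Σ_{n≥1} (a_n^2+b_n^2) = 1/pi ∫_{-pi}^{pi} g(θ)^2 dθ = 2 + 8*pi**2/3.
Subtract a_0^2/2 = 2: Σ (a_n^2+b_n^2) = 8*pi**2/3.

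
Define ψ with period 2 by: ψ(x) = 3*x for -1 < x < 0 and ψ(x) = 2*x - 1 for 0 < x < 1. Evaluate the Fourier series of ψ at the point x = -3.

x = -3 differs from x = 1 by -2 full period(s), and the series is 2-periodic.
At x = 1 the one-sided limits are ψ(1^-) = 1 and ψ(1^+) = -3.
By Dirichlet's theorem the series converges to their average, [(1) + (-3)]/2 = -1.

-1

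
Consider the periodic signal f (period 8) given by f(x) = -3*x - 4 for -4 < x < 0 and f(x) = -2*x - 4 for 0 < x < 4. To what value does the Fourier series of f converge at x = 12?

x = 12 differs from x = -4 by 2 full period(s), and the series is 8-periodic.
At x = -4 the one-sided limits are f(-4^-) = -12 and f(-4^+) = 8.
By Dirichlet's theorem the series converges to their average, [(-12) + (8)]/2 = -2.

-2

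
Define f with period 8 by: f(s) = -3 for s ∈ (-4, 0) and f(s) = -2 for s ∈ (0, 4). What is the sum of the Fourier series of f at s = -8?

-5/2

s = -8 differs from s = 0 by -1 full period(s), and the series is 8-periodic.
At s = 0 the one-sided limits are f(0^-) = -3 and f(0^+) = -2.
By Dirichlet's theorem the series converges to their average, [(-3) + (-2)]/2 = -5/2.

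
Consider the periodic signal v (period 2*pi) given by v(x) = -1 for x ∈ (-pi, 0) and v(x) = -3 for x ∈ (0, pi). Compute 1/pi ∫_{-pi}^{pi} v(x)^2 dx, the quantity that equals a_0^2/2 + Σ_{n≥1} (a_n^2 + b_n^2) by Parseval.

10

1/pi ∫_{-pi}^{pi} v(x)^2 dx = 1/pi · (10*pi) = 10.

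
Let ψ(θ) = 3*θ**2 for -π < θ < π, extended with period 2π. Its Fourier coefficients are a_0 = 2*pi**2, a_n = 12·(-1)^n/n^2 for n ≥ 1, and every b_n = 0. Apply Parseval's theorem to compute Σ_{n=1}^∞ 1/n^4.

Parseval: a_0^2/2 + Σ a_n^2 = (1/π) ∫_{-π}^{π} ψ(θ)^2 dθ = 18*pi**4/5.
Subtract a_0^2/2 = 2*pi**4: Σ a_n^2 = 8*pi**4/5.
Since a_n^2 = 144/n^4, Σ 1/n^4 = pi**4/90.

pi**4/90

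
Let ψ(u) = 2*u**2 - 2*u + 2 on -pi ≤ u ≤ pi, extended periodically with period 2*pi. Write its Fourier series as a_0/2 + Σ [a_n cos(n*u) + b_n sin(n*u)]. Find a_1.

-8

a_1 = 1/pi ∫_{-pi}^{pi} ψ(u) cos(u) du.
Integrating by parts twice (tabular method), an antiderivative of (2*u**2 - 2*u + 2) cos(u) is 2*u**2*sin(u) - 2*u*sin(u) + 4*u*cos(u) - 2*sin(u) - 2*cos(u); evaluating from -pi to pi: ∫_{-pi}^{pi} (2*u**2 - 2*u + 2) cos(u) du = (2 - 4*pi) - (2 + 4*pi) = -8*pi.
Hence a_1 = (1/pi)·(-8*pi) = -8.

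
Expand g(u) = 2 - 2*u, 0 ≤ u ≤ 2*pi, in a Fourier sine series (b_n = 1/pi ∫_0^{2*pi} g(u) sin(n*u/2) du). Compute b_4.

b_4 = 1/pi ∫_0^{2*pi} (2 - 2*u) sin(2*u) du.
Integrating by parts (boundary term plus one more integral), an antiderivative of (2 - 2*u) sin(2*u) is u*cos(2*u) - sin(2*u)/2 - cos(2*u); evaluating from 0 to 2*pi: ∫_{0}^{2*pi} (2 - 2*u) sin(2*u) du = (-1 + 2*pi) - (-1) = 2*pi.
Hence b_4 = (1/pi)·(2*pi) = 2.

2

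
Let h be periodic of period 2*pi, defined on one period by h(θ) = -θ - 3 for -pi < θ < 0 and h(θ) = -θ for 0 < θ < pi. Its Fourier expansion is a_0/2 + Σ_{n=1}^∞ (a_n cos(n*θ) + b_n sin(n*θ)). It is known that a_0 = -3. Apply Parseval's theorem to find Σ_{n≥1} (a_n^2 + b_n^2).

Parseval: a_0^2/2 + Σ_{n≥1} (a_n^2+b_n^2) = 1/pi ∫_{-pi}^{pi} h(θ)^2 dθ = -3*pi + 2*pi**2/3 + 9.
Subtract a_0^2/2 = 9/2: Σ (a_n^2+b_n^2) = -3*pi + 9/2 + 2*pi**2/3.

-3*pi + 9/2 + 2*pi**2/3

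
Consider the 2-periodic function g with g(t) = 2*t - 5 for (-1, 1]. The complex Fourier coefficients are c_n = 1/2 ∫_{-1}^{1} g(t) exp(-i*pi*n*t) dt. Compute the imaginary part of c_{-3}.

Since g is real-valued, Im(c_{-3}) = -1/2 ∫_{-1}^{1} g(t) sin(-3*pi*t) dt = b_{3}/2.
Integrating by parts (boundary term plus one more integral), an antiderivative of (2*t - 5) sin(-3*pi*t) is 2*t*cos(3*pi*t)/(3*pi) - 2*sin(3*pi*t)/(9*pi**2) - 5*cos(3*pi*t)/(3*pi); evaluating from -1 to 1: ∫_{-1}^{1} (2*t - 5) sin(-3*pi*t) dt = (1/pi) - (7/(3*pi)) = -4/(3*pi).
Hence Im(c_{-3}) = (-1/2)·(-4/(3*pi)) = 2/(3*pi).

2/(3*pi)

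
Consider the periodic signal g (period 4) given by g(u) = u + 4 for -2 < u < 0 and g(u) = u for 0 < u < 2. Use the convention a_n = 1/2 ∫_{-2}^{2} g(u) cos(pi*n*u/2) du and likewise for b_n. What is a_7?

a_7 = 1/2 ∫_{-2}^{2} g(u) cos(7*pi*u/2) du.
Split the integral at the breakpoints.
Integrating by parts (boundary term plus one more integral), an antiderivative of (u + 4) cos(7*pi*u/2) is 2*u*sin(7*pi*u/2)/(7*pi) + 8*sin(7*pi*u/2)/(7*pi) + 4*cos(7*pi*u/2)/(49*pi**2); evaluating from -2 to 0: ∫_{-2}^{0} (u + 4) cos(7*pi*u/2) du = (4/(49*pi**2)) - (-4/(49*pi**2)) = 8/(49*pi**2).
Integrating by parts (boundary term plus one more integral), an antiderivative of (u) cos(7*pi*u/2) is 2*u*sin(7*pi*u/2)/(7*pi) + 4*cos(7*pi*u/2)/(49*pi**2); evaluating from 0 to 2: ∫_{0}^{2} (u) cos(7*pi*u/2) du = (-4/(49*pi**2)) - (4/(49*pi**2)) = -8/(49*pi**2).
Summing the pieces and multiplying by (1/2) gives a_7 = 0.

0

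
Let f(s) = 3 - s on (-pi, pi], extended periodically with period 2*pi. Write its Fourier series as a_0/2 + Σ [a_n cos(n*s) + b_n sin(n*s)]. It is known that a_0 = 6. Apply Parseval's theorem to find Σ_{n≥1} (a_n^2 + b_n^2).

Parseval: a_0^2/2 + Σ_{n≥1} (a_n^2+b_n^2) = 1/pi ∫_{-pi}^{pi} f(s)^2 ds = 2*pi**2/3 + 18.
Subtract a_0^2/2 = 18: Σ (a_n^2+b_n^2) = 2*pi**2/3.

2*pi**2/3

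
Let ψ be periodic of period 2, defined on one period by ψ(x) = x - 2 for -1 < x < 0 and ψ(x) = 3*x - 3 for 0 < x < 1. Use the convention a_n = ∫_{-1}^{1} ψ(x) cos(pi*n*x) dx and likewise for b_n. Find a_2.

a_2 = ∫_{-1}^{1} ψ(x) cos(2*pi*x) dx.
Split the integral at the breakpoints.
Integrating by parts (boundary term plus one more integral), an antiderivative of (x - 2) cos(2*pi*x) is x*sin(2*pi*x)/(2*pi) - sin(2*pi*x)/pi + cos(2*pi*x)/(4*pi**2); evaluating from -1 to 0: ∫_{-1}^{0} (x - 2) cos(2*pi*x) dx = (1/(4*pi**2)) - (1/(4*pi**2)) = 0.
Integrating by parts (boundary term plus one more integral), an antiderivative of (3*x - 3) cos(2*pi*x) is 3*x*sin(2*pi*x)/(2*pi) - 3*sin(2*pi*x)/(2*pi) + 3*cos(2*pi*x)/(4*pi**2); evaluating from 0 to 1: ∫_{0}^{1} (3*x - 3) cos(2*pi*x) dx = (3/(4*pi**2)) - (3/(4*pi**2)) = 0.
Summing the pieces gives a_2 = 0.

0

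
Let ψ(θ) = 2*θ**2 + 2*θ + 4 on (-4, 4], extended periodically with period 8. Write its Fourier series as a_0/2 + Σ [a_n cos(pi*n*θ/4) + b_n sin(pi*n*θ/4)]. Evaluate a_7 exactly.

a_7 = 1/4 ∫_{-4}^{4} ψ(θ) cos(7*pi*θ/4) dθ.
Integrating by parts twice (tabular method), an antiderivative of (2*θ**2 + 2*θ + 4) cos(7*pi*θ/4) is 8*θ**2*sin(7*pi*θ/4)/(7*pi) + 8*θ*sin(7*pi*θ/4)/(7*pi) + 64*θ*cos(7*pi*θ/4)/(49*pi**2) - 256*sin(7*pi*θ/4)/(343*pi**3) + 16*sin(7*pi*θ/4)/(7*pi) + 32*cos(7*pi*θ/4)/(49*pi**2); evaluating from -4 to 4: ∫_{-4}^{4} (2*θ**2 + 2*θ + 4) cos(7*pi*θ/4) dθ = (-288/(49*pi**2)) - (32/(7*pi**2)) = -512/(49*pi**2).
Hence a_7 = (1/4)·(-512/(49*pi**2)) = -128/(49*pi**2).

-128/(49*pi**2)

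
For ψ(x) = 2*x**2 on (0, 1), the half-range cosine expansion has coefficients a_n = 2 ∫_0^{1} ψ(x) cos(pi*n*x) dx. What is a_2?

a_2 = 2 ∫_0^{1} (2*x**2) cos(2*pi*x) dx.
Integrating by parts twice (tabular method), an antiderivative of (2*x**2) cos(2*pi*x) is x**2*sin(2*pi*x)/pi + x*cos(2*pi*x)/pi**2 - sin(2*pi*x)/(2*pi**3); evaluating from 0 to 1: ∫_{0}^{1} (2*x**2) cos(2*pi*x) dx = (pi**(-2)) - (0) = pi**(-2).
Hence a_2 = 2·(pi**(-2)) = 2/pi**2.

2/pi**2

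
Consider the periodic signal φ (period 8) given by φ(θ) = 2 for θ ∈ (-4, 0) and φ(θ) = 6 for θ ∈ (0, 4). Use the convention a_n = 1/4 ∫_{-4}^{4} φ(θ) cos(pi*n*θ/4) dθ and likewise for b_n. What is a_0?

a_0 = 1/4 ∫_{-4}^{4} φ(θ) dθ = 1/4 · (32) = 8.

8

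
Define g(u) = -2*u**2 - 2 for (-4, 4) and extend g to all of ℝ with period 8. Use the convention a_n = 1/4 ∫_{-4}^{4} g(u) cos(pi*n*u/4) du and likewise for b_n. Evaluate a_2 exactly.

-32/pi**2

a_2 = 1/4 ∫_{-4}^{4} g(u) cos(pi*u/2) du.
g is even and cos(pi*u/2) is even, so the integrand is even and a_2 = 1/2 ∫_0^{4} g(u) cos(pi*u/2) du.
Integrating by parts twice (tabular method), an antiderivative of (-2*u**2 - 2) cos(pi*u/2) is -4*u**2*sin(pi*u/2)/pi - 16*u*cos(pi*u/2)/pi**2 - 4*sin(pi*u/2)/pi + 32*sin(pi*u/2)/pi**3; evaluating from 0 to 4: ∫_{0}^{4} (-2*u**2 - 2) cos(pi*u/2) du = (-64/pi**2) - (0) = -64/pi**2.
Hence a_2 = (1/2)·(-64/pi**2) = -32/pi**2.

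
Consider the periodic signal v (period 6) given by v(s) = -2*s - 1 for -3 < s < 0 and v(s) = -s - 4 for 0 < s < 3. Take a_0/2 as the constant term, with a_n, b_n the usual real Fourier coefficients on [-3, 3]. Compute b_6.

3/(2*pi)

b_6 = 1/3 ∫_{-3}^{3} v(s) sin(2*pi*s) ds.
Split the integral at the breakpoints.
Integrating by parts (boundary term plus one more integral), an antiderivative of (-2*s - 1) sin(2*pi*s) is s*cos(2*pi*s)/pi - sin(2*pi*s)/(2*pi**2) + cos(2*pi*s)/(2*pi); evaluating from -3 to 0: ∫_{-3}^{0} (-2*s - 1) sin(2*pi*s) ds = (1/(2*pi)) - (-5/(2*pi)) = 3/pi.
Integrating by parts (boundary term plus one more integral), an antiderivative of (-s - 4) sin(2*pi*s) is s*cos(2*pi*s)/(2*pi) - sin(2*pi*s)/(4*pi**2) + 2*cos(2*pi*s)/pi; evaluating from 0 to 3: ∫_{0}^{3} (-s - 4) sin(2*pi*s) ds = (7/(2*pi)) - (2/pi) = 3/(2*pi).
Summing the pieces and multiplying by (1/3) gives b_6 = 3/(2*pi).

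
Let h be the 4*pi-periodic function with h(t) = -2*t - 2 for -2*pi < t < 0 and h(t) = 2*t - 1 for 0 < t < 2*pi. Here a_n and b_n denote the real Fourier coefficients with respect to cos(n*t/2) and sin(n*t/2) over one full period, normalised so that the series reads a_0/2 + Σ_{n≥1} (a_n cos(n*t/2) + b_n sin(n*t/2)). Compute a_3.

a_3 = (1/(2*pi)) ∫_{-2*pi}^{2*pi} h(t) cos(3*t/2) dt.
Split the integral at the breakpoints.
Integrating by parts (boundary term plus one more integral), an antiderivative of (-2*t - 2) cos(3*t/2) is -4*t*sin(3*t/2)/3 - 4*sin(3*t/2)/3 - 8*cos(3*t/2)/9; evaluating from -2*pi to 0: ∫_{-2*pi}^{0} (-2*t - 2) cos(3*t/2) dt = (-8/9) - (8/9) = -16/9.
Integrating by parts (boundary term plus one more integral), an antiderivative of (2*t - 1) cos(3*t/2) is 4*t*sin(3*t/2)/3 - 2*sin(3*t/2)/3 + 8*cos(3*t/2)/9; evaluating from 0 to 2*pi: ∫_{0}^{2*pi} (2*t - 1) cos(3*t/2) dt = (-8/9) - (8/9) = -16/9.
Summing the pieces and multiplying by (1/(2*pi)) gives a_3 = -16/(9*pi).

-16/(9*pi)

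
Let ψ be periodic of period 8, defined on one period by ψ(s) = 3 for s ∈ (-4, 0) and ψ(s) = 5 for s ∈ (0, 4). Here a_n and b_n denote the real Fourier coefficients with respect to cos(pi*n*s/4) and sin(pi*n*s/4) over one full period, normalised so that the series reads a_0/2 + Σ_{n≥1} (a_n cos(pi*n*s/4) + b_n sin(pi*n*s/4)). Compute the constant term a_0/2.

4

a_0 = 1/4 ∫_{-4}^{4} ψ(s) ds = 1/4 · (32) = 8.
So the constant term a_0/2 = 4.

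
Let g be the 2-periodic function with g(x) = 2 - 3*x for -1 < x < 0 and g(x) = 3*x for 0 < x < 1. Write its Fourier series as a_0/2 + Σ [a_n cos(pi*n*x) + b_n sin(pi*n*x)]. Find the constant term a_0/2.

5/2

a_0 = ∫_{-1}^{1} g(x) dx = 5.
So the constant term a_0/2 = 5/2.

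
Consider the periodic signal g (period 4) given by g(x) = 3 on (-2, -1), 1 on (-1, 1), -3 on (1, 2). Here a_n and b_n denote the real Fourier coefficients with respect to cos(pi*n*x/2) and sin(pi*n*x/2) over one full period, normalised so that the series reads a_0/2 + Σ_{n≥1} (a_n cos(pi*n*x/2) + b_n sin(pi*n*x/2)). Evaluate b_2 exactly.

b_2 = 1/2 ∫_{-2}^{2} g(x) sin(pi*x) dx.
Split the integral at the breakpoints.
Directly, an antiderivative of (3) sin(pi*x) is -3*cos(pi*x)/pi; evaluating from -2 to -1: ∫_{-2}^{-1} (3) sin(pi*x) dx = (3/pi) - (-3/pi) = 6/pi.
Directly, an antiderivative of (1) sin(pi*x) is -cos(pi*x)/pi; evaluating from -1 to 1: ∫_{-1}^{1} (1) sin(pi*x) dx = (1/pi) - (1/pi) = 0.
Directly, an antiderivative of (-3) sin(pi*x) is 3*cos(pi*x)/pi; evaluating from 1 to 2: ∫_{1}^{2} (-3) sin(pi*x) dx = (3/pi) - (-3/pi) = 6/pi.
Summing the pieces and multiplying by (1/2) gives b_2 = 6/pi.

6/pi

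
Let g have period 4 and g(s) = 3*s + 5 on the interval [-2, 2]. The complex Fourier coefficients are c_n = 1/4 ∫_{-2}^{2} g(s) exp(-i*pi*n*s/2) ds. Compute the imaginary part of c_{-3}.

2/pi

Since g is real-valued, Im(c_{-3}) = -1/4 ∫_{-2}^{2} g(s) sin(-3*pi*s/2) ds = b_{3}/2.
Integrating by parts (boundary term plus one more integral), an antiderivative of (3*s + 5) sin(-3*pi*s/2) is 2*s*cos(3*pi*s/2)/pi - 4*sin(3*pi*s/2)/(3*pi**2) + 10*cos(3*pi*s/2)/(3*pi); evaluating from -2 to 2: ∫_{-2}^{2} (3*s + 5) sin(-3*pi*s/2) ds = (-22/(3*pi)) - (2/(3*pi)) = -8/pi.
Hence Im(c_{-3}) = (-1/4)·(-8/pi) = 2/pi.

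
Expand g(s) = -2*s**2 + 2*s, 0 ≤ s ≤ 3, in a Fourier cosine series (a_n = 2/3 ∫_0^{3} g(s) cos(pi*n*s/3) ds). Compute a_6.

a_6 = 2/3 ∫_0^{3} (-2*s**2 + 2*s) cos(2*pi*s) ds.
Integrating by parts twice (tabular method), an antiderivative of (-2*s**2 + 2*s) cos(2*pi*s) is -s**2*sin(2*pi*s)/pi + s*sin(2*pi*s)/pi - s*cos(2*pi*s)/pi**2 + sin(2*pi*s)/(2*pi**3) + cos(2*pi*s)/(2*pi**2); evaluating from 0 to 3: ∫_{0}^{3} (-2*s**2 + 2*s) cos(2*pi*s) ds = (-5/(2*pi**2)) - (1/(2*pi**2)) = -3/pi**2.
Hence a_6 = (2/3)·(-3/pi**2) = -2/pi**2.

-2/pi**2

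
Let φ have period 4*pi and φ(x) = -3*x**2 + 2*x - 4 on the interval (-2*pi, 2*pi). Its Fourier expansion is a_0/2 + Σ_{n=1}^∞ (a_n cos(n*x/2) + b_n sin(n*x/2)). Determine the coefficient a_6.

-4/3

a_6 = (1/(2*pi)) ∫_{-2*pi}^{2*pi} φ(x) cos(3*x) dx.
Integrating by parts twice (tabular method), an antiderivative of (-3*x**2 + 2*x - 4) cos(3*x) is -x**2*sin(3*x) + 2*x*sin(3*x)/3 - 2*x*cos(3*x)/3 - 10*sin(3*x)/9 + 2*cos(3*x)/9; evaluating from -2*pi to 2*pi: ∫_{-2*pi}^{2*pi} (-3*x**2 + 2*x - 4) cos(3*x) dx = (2/9 - 4*pi/3) - (2/9 + 4*pi/3) = -8*pi/3.
Hence a_6 = (1/(2*pi))·(-8*pi/3) = -4/3.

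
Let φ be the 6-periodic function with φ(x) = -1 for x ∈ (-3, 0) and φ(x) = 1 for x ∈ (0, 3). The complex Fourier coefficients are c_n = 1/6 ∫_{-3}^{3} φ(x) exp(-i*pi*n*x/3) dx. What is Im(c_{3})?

Since φ is real-valued, Im(c_{3}) = -1/6 ∫_{-3}^{3} φ(x) sin(pi*x) dx = -b_{3}/2.
φ is odd and sin(pi*x) is odd, so the integrand is even: ∫_{-3}^{3} φ(x) sin(pi*x) dx = 2∫_0^{3} φ(x) sin(pi*x) dx.
Directly, an antiderivative of (1) sin(pi*x) is -cos(pi*x)/pi; evaluating from 0 to 3: ∫_{0}^{3} (1) sin(pi*x) dx = (1/pi) - (-1/pi) = 2/pi.
So ∫_{-3}^{3} φ(x) sin(pi*x) dx = 4/pi.
Hence Im(c_{3}) = (-1/6)·(4/pi) = -2/(3*pi).

-2/(3*pi)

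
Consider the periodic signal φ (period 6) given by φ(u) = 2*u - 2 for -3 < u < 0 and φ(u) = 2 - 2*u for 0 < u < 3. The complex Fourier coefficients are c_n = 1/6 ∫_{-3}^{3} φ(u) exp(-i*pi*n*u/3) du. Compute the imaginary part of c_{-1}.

4/pi

Since φ is real-valued, Im(c_{-1}) = -1/6 ∫_{-3}^{3} φ(u) sin(-pi*u/3) du = b_{1}/2.
Split the integral at the breakpoints.
Integrating by parts (boundary term plus one more integral), an antiderivative of (2*u - 2) sin(-pi*u/3) is 6*u*cos(pi*u/3)/pi - 18*sin(pi*u/3)/pi**2 - 6*cos(pi*u/3)/pi; evaluating from -3 to 0: ∫_{-3}^{0} (2*u - 2) sin(-pi*u/3) du = (-6/pi) - (24/pi) = -30/pi.
Integrating by parts (boundary term plus one more integral), an antiderivative of (2 - 2*u) sin(-pi*u/3) is -6*u*cos(pi*u/3)/pi + 18*sin(pi*u/3)/pi**2 + 6*cos(pi*u/3)/pi; evaluating from 0 to 3: ∫_{0}^{3} (2 - 2*u) sin(-pi*u/3) du = (12/pi) - (6/pi) = 6/pi.
So ∫_{-3}^{3} φ(u) sin(-pi*u/3) du = -24/pi.
Hence Im(c_{-1}) = (-1/6)·(-24/pi) = 4/pi.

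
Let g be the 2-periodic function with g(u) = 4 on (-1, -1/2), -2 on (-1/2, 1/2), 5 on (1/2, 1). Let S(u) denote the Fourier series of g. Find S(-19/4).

4

u = -19/4 differs from u = -3/4 by -2 full period(s), and the series is 2-periodic.
g is continuous at u = -3/4 with value 4, so the series converges to 4 there.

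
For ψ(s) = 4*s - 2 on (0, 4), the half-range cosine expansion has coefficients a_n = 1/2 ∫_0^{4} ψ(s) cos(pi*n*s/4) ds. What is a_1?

-64/pi**2

a_1 = 1/2 ∫_0^{4} (4*s - 2) cos(pi*s/4) ds.
Integrating by parts (boundary term plus one more integral), an antiderivative of (4*s - 2) cos(pi*s/4) is 16*s*sin(pi*s/4)/pi - 8*sin(pi*s/4)/pi + 64*cos(pi*s/4)/pi**2; evaluating from 0 to 4: ∫_{0}^{4} (4*s - 2) cos(pi*s/4) ds = (-64/pi**2) - (64/pi**2) = -128/pi**2.
Hence a_1 = (1/2)·(-128/pi**2) = -64/pi**2.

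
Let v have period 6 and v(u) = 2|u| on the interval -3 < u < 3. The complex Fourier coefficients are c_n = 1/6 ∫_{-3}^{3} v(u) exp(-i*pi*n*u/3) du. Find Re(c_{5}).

Since v is real-valued, Re(c_{5}) = 1/6 ∫_{-3}^{3} v(u) cos(5*pi*u/3) du = a_{5}/2.
v is even and cos(5*pi*u/3) is even, so the integrand is even: ∫_{-3}^{3} v(u) cos(5*pi*u/3) du = 2∫_0^{3} v(u) cos(5*pi*u/3) du.
Integrating by parts (boundary term plus one more integral), an antiderivative of (2*u) cos(5*pi*u/3) is 6*u*sin(5*pi*u/3)/(5*pi) + 18*cos(5*pi*u/3)/(25*pi**2); evaluating from 0 to 3: ∫_{0}^{3} (2*u) cos(5*pi*u/3) du = (-18/(25*pi**2)) - (18/(25*pi**2)) = -36/(25*pi**2).
So ∫_{-3}^{3} v(u) cos(5*pi*u/3) du = -72/(25*pi**2).
Hence Re(c_{5}) = (1/6)·(-72/(25*pi**2)) = -12/(25*pi**2).

-12/(25*pi**2)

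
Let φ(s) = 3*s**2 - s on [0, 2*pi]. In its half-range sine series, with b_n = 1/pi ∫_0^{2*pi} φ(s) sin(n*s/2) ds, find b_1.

b_1 = 1/pi ∫_0^{2*pi} (3*s**2 - s) sin(s/2) ds.
Integrating by parts twice (tabular method), an antiderivative of (3*s**2 - s) sin(s/2) is -6*s**2*cos(s/2) + 24*s*sin(s/2) + 2*s*cos(s/2) - 4*sin(s/2) + 48*cos(s/2); evaluating from 0 to 2*pi: ∫_{0}^{2*pi} (3*s**2 - s) sin(s/2) ds = (-48 - 4*pi + 24*pi**2) - (48) = -96 - 4*pi + 24*pi**2.
Hence b_1 = (1/pi)·(-96 - 4*pi + 24*pi**2) = -96/pi - 4 + 24*pi.

-96/pi - 4 + 24*pi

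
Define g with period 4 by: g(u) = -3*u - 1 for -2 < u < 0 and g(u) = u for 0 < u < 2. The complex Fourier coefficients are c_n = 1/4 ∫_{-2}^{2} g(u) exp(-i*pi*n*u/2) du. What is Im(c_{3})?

Since g is real-valued, Im(c_{3}) = -1/4 ∫_{-2}^{2} g(u) sin(3*pi*u/2) du = -b_{3}/2.
Split the integral at the breakpoints.
Integrating by parts (boundary term plus one more integral), an antiderivative of (-3*u - 1) sin(3*pi*u/2) is 2*u*cos(3*pi*u/2)/pi - 4*sin(3*pi*u/2)/(3*pi**2) + 2*cos(3*pi*u/2)/(3*pi); evaluating from -2 to 0: ∫_{-2}^{0} (-3*u - 1) sin(3*pi*u/2) du = (2/(3*pi)) - (10/(3*pi)) = -8/(3*pi).
Integrating by parts (boundary term plus one more integral), an antiderivative of (u) sin(3*pi*u/2) is -2*u*cos(3*pi*u/2)/(3*pi) + 4*sin(3*pi*u/2)/(9*pi**2); evaluating from 0 to 2: ∫_{0}^{2} (u) sin(3*pi*u/2) du = (4/(3*pi)) - (0) = 4/(3*pi).
So ∫_{-2}^{2} g(u) sin(3*pi*u/2) du = -4/(3*pi).
Hence Im(c_{3}) = (-1/4)·(-4/(3*pi)) = 1/(3*pi).

1/(3*pi)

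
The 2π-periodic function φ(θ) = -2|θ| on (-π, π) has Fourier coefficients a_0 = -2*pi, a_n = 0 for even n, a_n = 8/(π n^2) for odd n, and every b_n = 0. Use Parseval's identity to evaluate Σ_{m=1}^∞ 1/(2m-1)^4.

Parseval: a_0^2/2 + Σ a_n^2 = (1/π) ∫_{-π}^{π} φ(θ)^2 dθ = 8*pi**2/3.
Subtract a_0^2/2 = 2*pi**2: Σ a_n^2 = 2*pi**2/3.
Only odd n contribute, with a_n^2 = 64/(π^2 n^4), so Σ_{m≥1} 1/(2m-1)^4 = π^2·(2*pi**2/3)/64 = pi**4/96.

pi**4/96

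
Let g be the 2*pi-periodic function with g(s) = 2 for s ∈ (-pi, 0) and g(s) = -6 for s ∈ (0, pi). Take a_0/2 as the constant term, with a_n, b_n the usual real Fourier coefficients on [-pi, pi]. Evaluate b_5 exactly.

-16/(5*pi)

b_5 = 1/pi ∫_{-pi}^{pi} g(s) sin(5*s) ds.
Split the integral at the breakpoints.
Directly, an antiderivative of (2) sin(5*s) is -2*cos(5*s)/5; evaluating from -pi to 0: ∫_{-pi}^{0} (2) sin(5*s) ds = (-2/5) - (2/5) = -4/5.
Directly, an antiderivative of (-6) sin(5*s) is 6*cos(5*s)/5; evaluating from 0 to pi: ∫_{0}^{pi} (-6) sin(5*s) ds = (-6/5) - (6/5) = -12/5.
Summing the pieces and multiplying by (1/pi) gives b_5 = -16/(5*pi).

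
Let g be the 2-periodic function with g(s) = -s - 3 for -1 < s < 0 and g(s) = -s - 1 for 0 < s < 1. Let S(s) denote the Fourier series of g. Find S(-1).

-2

g is continuous at s = -1 with value -2, so the series converges to -2 there.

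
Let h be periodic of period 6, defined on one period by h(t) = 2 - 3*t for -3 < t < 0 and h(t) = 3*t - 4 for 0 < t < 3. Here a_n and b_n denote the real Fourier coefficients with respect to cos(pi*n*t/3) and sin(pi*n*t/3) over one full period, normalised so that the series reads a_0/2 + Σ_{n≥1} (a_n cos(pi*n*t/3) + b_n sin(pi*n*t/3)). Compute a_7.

-36/(49*pi**2)

a_7 = 1/3 ∫_{-3}^{3} h(t) cos(7*pi*t/3) dt.
Split the integral at the breakpoints.
Integrating by parts (boundary term plus one more integral), an antiderivative of (2 - 3*t) cos(7*pi*t/3) is -9*t*sin(7*pi*t/3)/(7*pi) + 6*sin(7*pi*t/3)/(7*pi) - 27*cos(7*pi*t/3)/(49*pi**2); evaluating from -3 to 0: ∫_{-3}^{0} (2 - 3*t) cos(7*pi*t/3) dt = (-27/(49*pi**2)) - (27/(49*pi**2)) = -54/(49*pi**2).
Integrating by parts (boundary term plus one more integral), an antiderivative of (3*t - 4) cos(7*pi*t/3) is 9*t*sin(7*pi*t/3)/(7*pi) - 12*sin(7*pi*t/3)/(7*pi) + 27*cos(7*pi*t/3)/(49*pi**2); evaluating from 0 to 3: ∫_{0}^{3} (3*t - 4) cos(7*pi*t/3) dt = (-27/(49*pi**2)) - (27/(49*pi**2)) = -54/(49*pi**2).
Summing the pieces and multiplying by (1/3) gives a_7 = -36/(49*pi**2).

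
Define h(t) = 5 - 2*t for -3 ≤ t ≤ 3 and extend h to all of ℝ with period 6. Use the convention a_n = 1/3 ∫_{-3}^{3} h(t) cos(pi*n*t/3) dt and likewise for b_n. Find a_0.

a_0 = 1/3 ∫_{-3}^{3} h(t) dt = 1/3 · (30) = 10.

10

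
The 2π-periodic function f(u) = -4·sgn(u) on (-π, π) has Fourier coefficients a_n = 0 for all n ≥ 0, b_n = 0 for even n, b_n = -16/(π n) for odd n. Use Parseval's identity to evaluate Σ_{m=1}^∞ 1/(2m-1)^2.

Parseval: Σ b_n^2 = (1/π) ∫_{-π}^{π} f(u)^2 du = 32.
Only odd n contribute, with b_n^2 = 256/(π^2 n^2), so Σ_{m≥1} 1/(2m-1)^2 = π^2·(32)/256 = pi**2/8.

pi**2/8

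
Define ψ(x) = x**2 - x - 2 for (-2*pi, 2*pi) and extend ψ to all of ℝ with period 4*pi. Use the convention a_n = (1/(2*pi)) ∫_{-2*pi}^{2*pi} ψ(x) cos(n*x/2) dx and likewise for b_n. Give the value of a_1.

-16

a_1 = (1/(2*pi)) ∫_{-2*pi}^{2*pi} ψ(x) cos(x/2) dx.
Integrating by parts twice (tabular method), an antiderivative of (x**2 - x - 2) cos(x/2) is 2*x**2*sin(x/2) - 2*x*sin(x/2) + 8*x*cos(x/2) - 20*sin(x/2) - 4*cos(x/2); evaluating from -2*pi to 2*pi: ∫_{-2*pi}^{2*pi} (x**2 - x - 2) cos(x/2) dx = (4 - 16*pi) - (4 + 16*pi) = -32*pi.
Hence a_1 = (1/(2*pi))·(-32*pi) = -16.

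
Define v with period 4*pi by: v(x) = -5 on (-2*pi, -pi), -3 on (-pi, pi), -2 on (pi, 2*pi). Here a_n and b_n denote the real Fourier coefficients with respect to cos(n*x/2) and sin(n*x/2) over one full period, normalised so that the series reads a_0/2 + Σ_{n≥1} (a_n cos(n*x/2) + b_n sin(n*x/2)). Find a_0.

a_0 = (1/(2*pi)) ∫_{-2*pi}^{2*pi} v(x) dx = (1/(2*pi)) · (-13*pi) = -13/2.

-13/2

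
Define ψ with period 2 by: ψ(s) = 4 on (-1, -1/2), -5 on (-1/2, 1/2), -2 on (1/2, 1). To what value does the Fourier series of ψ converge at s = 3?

1

s = 3 differs from s = 1 by 1 full period(s), and the series is 2-periodic.
At s = 1 the one-sided limits are ψ(1^-) = -2 and ψ(1^+) = 4.
By Dirichlet's theorem the series converges to their average, [(-2) + (4)]/2 = 1.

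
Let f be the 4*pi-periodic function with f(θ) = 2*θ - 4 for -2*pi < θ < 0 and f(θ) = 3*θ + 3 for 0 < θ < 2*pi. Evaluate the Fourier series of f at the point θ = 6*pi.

θ = 6*pi differs from θ = 2*pi by 1 full period(s), and the series is 4*pi-periodic.
At θ = 2*pi the one-sided limits are f(2*pi^-) = 3 + 6*pi and f(2*pi^+) = -4*pi - 4.
By Dirichlet's theorem the series converges to their average, [(3 + 6*pi) + (-4*pi - 4)]/2 = -1/2 + pi.

-1/2 + pi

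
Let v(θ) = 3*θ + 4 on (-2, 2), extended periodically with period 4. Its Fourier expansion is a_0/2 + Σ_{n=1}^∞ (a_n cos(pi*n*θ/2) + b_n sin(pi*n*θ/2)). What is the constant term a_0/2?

a_0 = 1/2 ∫_{-2}^{2} v(θ) dθ = 1/2 · (16) = 8.
So the constant term a_0/2 = 4.

4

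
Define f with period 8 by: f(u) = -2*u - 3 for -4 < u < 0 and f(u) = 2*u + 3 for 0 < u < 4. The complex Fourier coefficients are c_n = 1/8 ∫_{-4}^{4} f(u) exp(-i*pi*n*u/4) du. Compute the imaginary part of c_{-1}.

Since f is real-valued, Im(c_{-1}) = -1/8 ∫_{-4}^{4} f(u) sin(-pi*u/4) du = b_{1}/2.
Split the integral at the breakpoints.
Integrating by parts (boundary term plus one more integral), an antiderivative of (-2*u - 3) sin(-pi*u/4) is -8*u*cos(pi*u/4)/pi + 32*sin(pi*u/4)/pi**2 - 12*cos(pi*u/4)/pi; evaluating from -4 to 0: ∫_{-4}^{0} (-2*u - 3) sin(-pi*u/4) du = (-12/pi) - (-20/pi) = 8/pi.
Integrating by parts (boundary term plus one more integral), an antiderivative of (2*u + 3) sin(-pi*u/4) is 8*u*cos(pi*u/4)/pi - 32*sin(pi*u/4)/pi**2 + 12*cos(pi*u/4)/pi; evaluating from 0 to 4: ∫_{0}^{4} (2*u + 3) sin(-pi*u/4) du = (-44/pi) - (12/pi) = -56/pi.
So ∫_{-4}^{4} f(u) sin(-pi*u/4) du = -48/pi.
Hence Im(c_{-1}) = (-1/8)·(-48/pi) = 6/pi.

6/pi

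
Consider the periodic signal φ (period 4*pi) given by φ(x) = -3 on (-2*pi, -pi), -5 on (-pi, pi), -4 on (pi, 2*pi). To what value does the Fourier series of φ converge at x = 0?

φ is continuous at x = 0 with value -5, so the series converges to -5 there.

-5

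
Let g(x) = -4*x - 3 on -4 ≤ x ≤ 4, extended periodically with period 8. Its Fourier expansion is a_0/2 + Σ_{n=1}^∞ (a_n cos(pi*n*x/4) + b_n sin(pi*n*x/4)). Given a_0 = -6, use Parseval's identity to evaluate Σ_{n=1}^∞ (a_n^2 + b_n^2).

Parseval: a_0^2/2 + Σ_{n≥1} (a_n^2+b_n^2) = 1/4 ∫_{-4}^{4} g(x)^2 dx = 566/3.
Subtract a_0^2/2 = 18: Σ (a_n^2+b_n^2) = 512/3.

512/3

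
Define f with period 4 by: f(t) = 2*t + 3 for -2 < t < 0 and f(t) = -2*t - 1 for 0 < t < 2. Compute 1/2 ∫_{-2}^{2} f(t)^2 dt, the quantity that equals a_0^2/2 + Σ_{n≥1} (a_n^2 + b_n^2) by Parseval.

38/3

1/2 ∫_{-2}^{2} f(t)^2 dt = 1/2 · (76/3) = 38/3.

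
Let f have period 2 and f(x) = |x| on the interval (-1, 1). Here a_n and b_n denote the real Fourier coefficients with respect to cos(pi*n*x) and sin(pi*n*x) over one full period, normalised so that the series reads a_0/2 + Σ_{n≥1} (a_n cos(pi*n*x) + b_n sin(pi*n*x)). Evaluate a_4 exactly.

a_4 = ∫_{-1}^{1} f(x) cos(4*pi*x) dx.
f is even and cos(4*pi*x) is even, so the integrand is even and a_4 = 2 ∫_0^{1} f(x) cos(4*pi*x) dx.
Integrating by parts (boundary term plus one more integral), an antiderivative of (x) cos(4*pi*x) is x*sin(4*pi*x)/(4*pi) + cos(4*pi*x)/(16*pi**2); evaluating from 0 to 1: ∫_{0}^{1} (x) cos(4*pi*x) dx = (1/(16*pi**2)) - (1/(16*pi**2)) = 0.
Hence a_4 = 2·(0) = 0.

0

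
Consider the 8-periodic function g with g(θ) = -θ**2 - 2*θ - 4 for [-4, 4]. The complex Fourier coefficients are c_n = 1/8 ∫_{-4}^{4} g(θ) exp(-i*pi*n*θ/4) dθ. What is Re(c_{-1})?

32/pi**2

Since g is real-valued, Re(c_{-1}) = 1/8 ∫_{-4}^{4} g(θ) cos(-pi*θ/4) dθ = a_{1}/2.
Integrating by parts twice (tabular method), an antiderivative of (-θ**2 - 2*θ - 4) cos(-pi*θ/4) is -4*θ**2*sin(pi*θ/4)/pi - 8*θ*sin(pi*θ/4)/pi - 32*θ*cos(pi*θ/4)/pi**2 - 16*sin(pi*θ/4)/pi + 128*sin(pi*θ/4)/pi**3 - 32*cos(pi*θ/4)/pi**2; evaluating from -4 to 4: ∫_{-4}^{4} (-θ**2 - 2*θ - 4) cos(-pi*θ/4) dθ = (160/pi**2) - (-96/pi**2) = 256/pi**2.
Hence Re(c_{-1}) = (1/8)·(256/pi**2) = 32/pi**2.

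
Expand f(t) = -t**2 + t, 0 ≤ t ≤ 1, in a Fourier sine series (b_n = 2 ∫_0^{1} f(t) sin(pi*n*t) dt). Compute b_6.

0

b_6 = 2 ∫_0^{1} (-t**2 + t) sin(6*pi*t) dt.
Integrating by parts twice (tabular method), an antiderivative of (-t**2 + t) sin(6*pi*t) is t**2*cos(6*pi*t)/(6*pi) - t*sin(6*pi*t)/(18*pi**2) - t*cos(6*pi*t)/(6*pi) + sin(6*pi*t)/(36*pi**2) - cos(6*pi*t)/(108*pi**3); evaluating from 0 to 1: ∫_{0}^{1} (-t**2 + t) sin(6*pi*t) dt = (-1/(108*pi**3)) - (-1/(108*pi**3)) = 0.
Hence b_6 = 2·(0) = 0.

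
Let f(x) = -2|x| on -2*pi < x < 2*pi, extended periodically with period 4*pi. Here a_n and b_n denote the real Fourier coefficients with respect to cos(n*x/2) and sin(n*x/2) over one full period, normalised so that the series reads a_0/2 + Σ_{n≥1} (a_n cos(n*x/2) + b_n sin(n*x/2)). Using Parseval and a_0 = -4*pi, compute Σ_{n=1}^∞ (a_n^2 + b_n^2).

8*pi**2/3

Parseval: a_0^2/2 + Σ_{n≥1} (a_n^2+b_n^2) = (1/(2*pi)) ∫_{-2*pi}^{2*pi} f(x)^2 dx = 32*pi**2/3.
Subtract a_0^2/2 = 8*pi**2: Σ (a_n^2+b_n^2) = 8*pi**2/3.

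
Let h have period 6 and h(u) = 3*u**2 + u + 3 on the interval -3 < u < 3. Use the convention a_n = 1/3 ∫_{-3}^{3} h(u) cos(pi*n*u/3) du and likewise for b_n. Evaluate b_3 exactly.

b_3 = 1/3 ∫_{-3}^{3} h(u) sin(pi*u) du.
Integrating by parts twice (tabular method), an antiderivative of (3*u**2 + u + 3) sin(pi*u) is -3*u**2*cos(pi*u)/pi + 6*u*sin(pi*u)/pi**2 - u*cos(pi*u)/pi + sin(pi*u)/pi**2 - 3*cos(pi*u)/pi + 6*cos(pi*u)/pi**3; evaluating from -3 to 3: ∫_{-3}^{3} (3*u**2 + u + 3) sin(pi*u) du = (-6/pi**3 + 33/pi) - (-6/pi**3 + 27/pi) = 6/pi.
Hence b_3 = (1/3)·(6/pi) = 2/pi.

2/pi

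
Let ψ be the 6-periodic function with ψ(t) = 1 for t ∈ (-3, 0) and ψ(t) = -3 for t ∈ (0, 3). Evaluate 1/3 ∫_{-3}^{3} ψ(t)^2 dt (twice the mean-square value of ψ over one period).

10

1/3 ∫_{-3}^{3} ψ(t)^2 dt = 1/3 · (30) = 10.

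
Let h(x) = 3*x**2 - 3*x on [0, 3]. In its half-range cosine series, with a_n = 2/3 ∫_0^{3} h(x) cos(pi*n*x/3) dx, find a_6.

a_6 = 2/3 ∫_0^{3} (3*x**2 - 3*x) cos(2*pi*x) dx.
Integrating by parts twice (tabular method), an antiderivative of (3*x**2 - 3*x) cos(2*pi*x) is 3*x**2*sin(2*pi*x)/(2*pi) - 3*x*sin(2*pi*x)/(2*pi) + 3*x*cos(2*pi*x)/(2*pi**2) - 3*sin(2*pi*x)/(4*pi**3) - 3*cos(2*pi*x)/(4*pi**2); evaluating from 0 to 3: ∫_{0}^{3} (3*x**2 - 3*x) cos(2*pi*x) dx = (15/(4*pi**2)) - (-3/(4*pi**2)) = 9/(2*pi**2).
Hence a_6 = (2/3)·(9/(2*pi**2)) = 3/pi**2.

3/pi**2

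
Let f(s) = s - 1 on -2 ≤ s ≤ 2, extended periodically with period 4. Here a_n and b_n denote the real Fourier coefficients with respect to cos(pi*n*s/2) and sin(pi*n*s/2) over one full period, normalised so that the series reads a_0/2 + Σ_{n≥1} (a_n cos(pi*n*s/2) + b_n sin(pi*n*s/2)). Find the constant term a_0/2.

-1

a_0 = 1/2 ∫_{-2}^{2} f(s) ds = 1/2 · (-4) = -2.
So the constant term a_0/2 = -1.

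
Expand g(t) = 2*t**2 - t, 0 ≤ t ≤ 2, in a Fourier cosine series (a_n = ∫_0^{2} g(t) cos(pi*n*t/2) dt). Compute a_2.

8/pi**2

a_2 = ∫_0^{2} (2*t**2 - t) cos(pi*t) dt.
Integrating by parts twice (tabular method), an antiderivative of (2*t**2 - t) cos(pi*t) is 2*t**2*sin(pi*t)/pi - t*sin(pi*t)/pi + 4*t*cos(pi*t)/pi**2 - 4*sin(pi*t)/pi**3 - cos(pi*t)/pi**2; evaluating from 0 to 2: ∫_{0}^{2} (2*t**2 - t) cos(pi*t) dt = (7/pi**2) - (-1/pi**2) = 8/pi**2.
Hence a_2 = 8/pi**2.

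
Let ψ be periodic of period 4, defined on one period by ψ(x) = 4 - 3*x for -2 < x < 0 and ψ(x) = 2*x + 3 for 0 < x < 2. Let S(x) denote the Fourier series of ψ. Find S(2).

At x = 2 the one-sided limits are ψ(2^-) = 7 and ψ(2^+) = 10.
By Dirichlet's theorem the series converges to their average, [(7) + (10)]/2 = 17/2.

17/2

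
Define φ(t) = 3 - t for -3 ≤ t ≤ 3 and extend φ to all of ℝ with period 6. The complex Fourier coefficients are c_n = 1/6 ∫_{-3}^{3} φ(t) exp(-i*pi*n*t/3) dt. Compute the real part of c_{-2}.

Since φ is real-valued, Re(c_{-2}) = 1/6 ∫_{-3}^{3} φ(t) cos(-2*pi*t/3) dt = a_{2}/2.
Integrating by parts (boundary term plus one more integral), an antiderivative of (3 - t) cos(-2*pi*t/3) is -3*t*sin(2*pi*t/3)/(2*pi) + 9*sin(2*pi*t/3)/(2*pi) - 9*cos(2*pi*t/3)/(4*pi**2); evaluating from -3 to 3: ∫_{-3}^{3} (3 - t) cos(-2*pi*t/3) dt = (-9/(4*pi**2)) - (-9/(4*pi**2)) = 0.
Hence Re(c_{-2}) = (1/6)·(0) = 0.

0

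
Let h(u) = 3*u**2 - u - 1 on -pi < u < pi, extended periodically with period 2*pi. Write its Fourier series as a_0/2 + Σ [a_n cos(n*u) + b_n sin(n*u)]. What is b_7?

-2/7

b_7 = 1/pi ∫_{-pi}^{pi} h(u) sin(7*u) du.
Integrating by parts twice (tabular method), an antiderivative of (3*u**2 - u - 1) sin(7*u) is -3*u**2*cos(7*u)/7 + 6*u*sin(7*u)/49 + u*cos(7*u)/7 - sin(7*u)/49 + 55*cos(7*u)/343; evaluating from -pi to pi: ∫_{-pi}^{pi} (3*u**2 - u - 1) sin(7*u) du = (-pi/7 - 55/343 + 3*pi**2/7) - (-55/343 + pi/7 + 3*pi**2/7) = -2*pi/7.
Hence b_7 = (1/pi)·(-2*pi/7) = -2/7.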